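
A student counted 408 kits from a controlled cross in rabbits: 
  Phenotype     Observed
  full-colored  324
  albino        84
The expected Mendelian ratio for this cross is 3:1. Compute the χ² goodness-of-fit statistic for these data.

Total ratio parts = 4. Expected numbers out of 408:
  full-colored: 408 × 3/4 = 306
  albino: 408 × 1/4 = 102
χ² = Σ (O − E)² / E
  full-colored: (324 − 306)² / 306 = 1.0588
  albino: (84 − 102)² / 102 = 3.1765
χ² = 1.0588 + 3.1765 = 4.2353 ≈ 4.235

4.235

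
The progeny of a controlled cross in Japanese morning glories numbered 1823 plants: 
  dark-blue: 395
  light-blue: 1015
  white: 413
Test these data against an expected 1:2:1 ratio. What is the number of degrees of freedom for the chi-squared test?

2

A goodness-of-fit test with 3 phenotype classes has df = 3 − 1 = 2.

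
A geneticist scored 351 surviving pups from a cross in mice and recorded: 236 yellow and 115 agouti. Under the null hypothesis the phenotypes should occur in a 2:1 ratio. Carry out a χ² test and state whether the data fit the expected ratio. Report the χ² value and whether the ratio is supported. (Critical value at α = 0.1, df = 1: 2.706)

Expected counts for N = 351 under a 2:1 ratio (total parts = 3):
  yellow: 351 × 2/3 = 234
  agouti: 351 × 1/3 = 117
χ² = Σ (O − E)² / E
  yellow: (236 − 234)² / 234 = 0.0171
  agouti: (115 − 117)² / 117 = 0.0342
χ² = 0.0171 + 0.0342 = 0.0513 ≈ 0.051
Degrees of freedom = 2 − 1 = 1; critical value at α = 0.1 is 2.706.
Since 0.051 < 2.706, we fail to reject the null hypothesis — the data are consistent with the 2:1 ratio.

0.051; consistent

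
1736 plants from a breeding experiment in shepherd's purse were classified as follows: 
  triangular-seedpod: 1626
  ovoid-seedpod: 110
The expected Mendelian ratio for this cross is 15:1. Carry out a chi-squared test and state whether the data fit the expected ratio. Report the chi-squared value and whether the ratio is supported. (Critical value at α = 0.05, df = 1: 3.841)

Total ratio parts = 16. Expected numbers out of 1736:
  triangular-seedpod: 1736 × 15/16 = 1627.5
  ovoid-seedpod: 1736 × 1/16 = 108.5
χ² = Σ (O − E)² / E
  triangular-seedpod: (1626 − 1627.5)² / 1627.5 = 0.0014
  ovoid-seedpod: (110 − 108.5)² / 108.5 = 0.0207
χ² = 0.0014 + 0.0207 = 0.0221 ≈ 0.022
Degrees of freedom = 2 − 1 = 1; critical value at α = 0.05 is 3.841.
Since 0.022 < 3.841, we fail to reject the null hypothesis — the data are consistent with the 15:1 ratio.

0.022; consistent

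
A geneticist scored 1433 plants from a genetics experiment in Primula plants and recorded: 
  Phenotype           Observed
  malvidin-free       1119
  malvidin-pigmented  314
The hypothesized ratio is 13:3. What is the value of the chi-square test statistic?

Under the 13:3 hypothesis (Σ ratio = 16, N = 1433):
  malvidin-free: 1433 × 13/16 = 1164.3125
  malvidin-pigmented: 1433 × 3/16 = 268.6875
χ² = Σ (O − E)² / E
  malvidin-free: (1119 − 1164.3125)² / 1164.3125 = 1.7635
  malvidin-pigmented: (314 − 268.6875)² / 268.6875 = 7.6417
χ² = 1.7635 + 7.6417 = 9.4052 ≈ 9.405

9.405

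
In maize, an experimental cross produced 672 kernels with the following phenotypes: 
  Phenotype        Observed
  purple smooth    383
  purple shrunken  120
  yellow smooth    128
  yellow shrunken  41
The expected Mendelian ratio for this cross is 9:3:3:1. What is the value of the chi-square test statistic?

Under the 9:3:3:1 hypothesis (Σ ratio = 16, N = 672):
  purple smooth: 672 × 9/16 = 378
  purple shrunken: 672 × 3/16 = 126
  yellow smooth: 672 × 3/16 = 126
  yellow shrunken: 672 × 1/16 = 42
χ² = Σ (O − E)² / E
  purple smooth: (383 − 378)² / 378 = 0.0661
  purple shrunken: (120 − 126)² / 126 = 0.2857
  yellow smooth: (128 − 126)² / 126 = 0.0317
  yellow shrunken: (41 − 42)² / 42 = 0.0238
χ² = 0.0661 + 0.2857 + 0.0317 + 0.0238 = 0.4073 ≈ 0.407

0.407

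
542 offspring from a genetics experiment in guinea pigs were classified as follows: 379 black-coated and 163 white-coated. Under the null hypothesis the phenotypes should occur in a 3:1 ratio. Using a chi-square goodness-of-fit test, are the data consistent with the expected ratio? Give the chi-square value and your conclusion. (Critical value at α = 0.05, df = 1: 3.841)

The 3:1 ratio has 4 parts, so with N = 542 the expected counts are:
  black-coated: 542 × 3/4 = 406.5
  white-coated: 542 × 1/4 = 135.5
χ² = Σ (O − E)² / E
  black-coated: (379 − 406.5)² / 406.5 = 1.8604
  white-coated: (163 − 135.5)² / 135.5 = 5.5812
χ² = 1.8604 + 5.5812 = 7.4416 ≈ 7.442
Degrees of freedom = 2 − 1 = 1; critical value at α = 0.05 is 3.841.
Since 7.442 > 3.841, we reject the null hypothesis — the data do not fit the 3:1 ratio.

7.442; not consistent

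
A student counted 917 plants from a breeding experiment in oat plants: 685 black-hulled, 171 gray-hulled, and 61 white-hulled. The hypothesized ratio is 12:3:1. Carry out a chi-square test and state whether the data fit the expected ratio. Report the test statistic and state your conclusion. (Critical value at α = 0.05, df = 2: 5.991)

0.253; consistent

Expected counts for N = 917 under a 12:3:1 ratio (total parts = 16):
  black-hulled: 917 × 12/16 = 687.75
  gray-hulled: 917 × 3/16 = 171.9375
  white-hulled: 917 × 1/16 = 57.3125
χ² = Σ (O − E)² / E
  black-hulled: (685 − 687.75)² / 687.75 = 0.0110
  gray-hulled: (171 − 171.9375)² / 171.9375 = 0.0051
  white-hulled: (61 − 57.3125)² / 57.3125 = 0.2373
χ² = 0.0110 + 0.0051 + 0.2373 = 0.2534 ≈ 0.253
Degrees of freedom = 3 − 1 = 2; critical value at α = 0.05 is 5.991.
Since 0.253 < 5.991, we fail to reject the null hypothesis — the data are consistent with the 12:3:1 ratio.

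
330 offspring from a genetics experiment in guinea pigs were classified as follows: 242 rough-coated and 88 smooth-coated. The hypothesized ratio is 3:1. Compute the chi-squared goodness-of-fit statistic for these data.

The 3:1 ratio has 4 parts, so with N = 330 the expected counts are:
  rough-coated: 330 × 3/4 = 247.5
  smooth-coated: 330 × 1/4 = 82.5
χ² = Σ (O − E)² / E
  rough-coated: (242 − 247.5)² / 247.5 = 0.1222
  smooth-coated: (88 − 82.5)² / 82.5 = 0.3667
χ² = 0.1222 + 0.3667 = 0.4889 ≈ 0.489

0.489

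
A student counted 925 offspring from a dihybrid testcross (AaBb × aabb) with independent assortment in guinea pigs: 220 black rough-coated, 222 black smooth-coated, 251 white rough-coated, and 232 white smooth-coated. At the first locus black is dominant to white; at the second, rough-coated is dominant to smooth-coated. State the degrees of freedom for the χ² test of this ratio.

A dihybrid testcross with independent assortment gives a 1:1:1:1 ratio.
A goodness-of-fit test with 4 phenotype classes has df = 4 − 1 = 3.

3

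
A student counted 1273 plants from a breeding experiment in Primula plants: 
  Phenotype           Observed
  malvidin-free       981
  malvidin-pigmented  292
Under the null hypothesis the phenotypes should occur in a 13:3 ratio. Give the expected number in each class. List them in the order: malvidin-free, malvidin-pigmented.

1034.3125, 238.6875

Expected counts for N = 1273 under a 13:3 ratio (total parts = 16):
  malvidin-free: 1273 × 13/16 = 1034.3125
  malvidin-pigmented: 1273 × 3/16 = 238.6875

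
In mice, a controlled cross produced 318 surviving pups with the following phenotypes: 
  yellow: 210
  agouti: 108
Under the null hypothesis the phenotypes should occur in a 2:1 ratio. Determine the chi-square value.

0.057

Expected counts for N = 318 under a 2:1 ratio (total parts = 3):
  yellow: 318 × 2/3 = 212
  agouti: 318 × 1/3 = 106
χ² = Σ (O − E)² / E
  yellow: (210 − 212)² / 212 = 0.0189
  agouti: (108 − 106)² / 106 = 0.0377
χ² = 0.0189 + 0.0377 = 0.0566 ≈ 0.057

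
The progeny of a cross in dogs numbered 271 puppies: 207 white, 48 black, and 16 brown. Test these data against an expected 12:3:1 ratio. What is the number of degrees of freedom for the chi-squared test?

2

A goodness-of-fit test with 3 phenotype classes has df = 3 − 1 = 2.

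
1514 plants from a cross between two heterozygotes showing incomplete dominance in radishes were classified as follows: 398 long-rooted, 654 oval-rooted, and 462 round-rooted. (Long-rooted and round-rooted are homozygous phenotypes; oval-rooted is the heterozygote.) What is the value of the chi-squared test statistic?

33.440

With incomplete dominance, a heterozygote × heterozygote cross gives a 1:2:1 phenotypic ratio.
The 1:2:1 ratio has 4 parts, so with N = 1514 the expected counts are:
  long-rooted: 1514 × 1/4 = 378.5
  oval-rooted: 1514 × 2/4 = 757
  round-rooted: 1514 × 1/4 = 378.5
χ² = Σ (O − E)² / E
  long-rooted: (398 − 378.5)² / 378.5 = 1.0046
  oval-rooted: (654 − 757)² / 757 = 14.0145
  round-rooted: (462 − 378.5)² / 378.5 = 18.4207
χ² = 1.0046 + 14.0145 + 18.4207 = 33.4398 ≈ 33.440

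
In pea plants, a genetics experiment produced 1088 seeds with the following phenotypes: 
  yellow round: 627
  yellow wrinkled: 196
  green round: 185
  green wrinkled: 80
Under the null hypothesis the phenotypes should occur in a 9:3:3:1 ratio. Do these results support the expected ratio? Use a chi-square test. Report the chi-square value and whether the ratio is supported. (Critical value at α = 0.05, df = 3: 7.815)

4.569; consistent

Total ratio parts = 16. Expected numbers out of 1088:
  yellow round: 1088 × 9/16 = 612
  yellow wrinkled: 1088 × 3/16 = 204
  green round: 1088 × 3/16 = 204
  green wrinkled: 1088 × 1/16 = 68
χ² = Σ (O − E)² / E
  yellow round: (627 − 612)² / 612 = 0.3676
  yellow wrinkled: (196 − 204)² / 204 = 0.3137
  green round: (185 − 204)² / 204 = 1.7696
  green wrinkled: (80 − 68)² / 68 = 2.1176
χ² = 0.3676 + 0.3137 + 1.7696 + 2.1176 = 4.5685 ≈ 4.569
Degrees of freedom = 4 − 1 = 3; critical value at α = 0.05 is 7.815.
Since 4.569 < 7.815, we fail to reject the null hypothesis — the data are consistent with the 9:3:3:1 ratio.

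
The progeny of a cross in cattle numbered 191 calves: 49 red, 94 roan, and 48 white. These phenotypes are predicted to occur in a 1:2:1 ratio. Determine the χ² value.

Under the 1:2:1 hypothesis (Σ ratio = 4, N = 191):
  red: 191 × 1/4 = 47.75
  roan: 191 × 2/4 = 95.5
  white: 191 × 1/4 = 47.75
χ² = Σ (O − E)² / E
  red: (49 − 47.75)² / 47.75 = 0.0327
  roan: (94 − 95.5)² / 95.5 = 0.0236
  white: (48 − 47.75)² / 47.75 = 0.0013
χ² = 0.0327 + 0.0236 + 0.0013 = 0.0576 ≈ 0.058

0.058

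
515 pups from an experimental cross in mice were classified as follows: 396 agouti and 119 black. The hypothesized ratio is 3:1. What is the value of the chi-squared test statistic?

Expected counts for N = 515 under a 3:1 ratio (total parts = 4):
  agouti: 515 × 3/4 = 386.25
  black: 515 × 1/4 = 128.75
χ² = Σ (O − E)² / E
  agouti: (396 − 386.25)² / 386.25 = 0.2461
  black: (119 − 128.75)² / 128.75 = 0.7383
χ² = 0.2461 + 0.7383 = 0.9844 ≈ 0.984

0.984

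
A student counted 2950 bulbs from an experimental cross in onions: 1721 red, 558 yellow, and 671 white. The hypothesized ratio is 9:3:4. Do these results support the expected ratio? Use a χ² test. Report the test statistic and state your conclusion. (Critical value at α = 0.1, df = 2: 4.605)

8.328; not consistent

Under the 9:3:4 hypothesis (Σ ratio = 16, N = 2950):
  red: 2950 × 9/16 = 1659.375
  yellow: 2950 × 3/16 = 553.125
  white: 2950 × 4/16 = 737.5
χ² = Σ (O − E)² / E
  red: (1721 − 1659.375)² / 1659.375 = 2.2886
  yellow: (558 − 553.125)² / 553.125 = 0.0430
  white: (671 − 737.5)² / 737.5 = 5.9963
χ² = 2.2886 + 0.0430 + 5.9963 = 8.3279 ≈ 8.328
Degrees of freedom = 3 − 1 = 2; critical value at α = 0.1 is 4.605.
Since 8.328 > 4.605, we reject the null hypothesis — the data do not fit the 9:3:4 ratio.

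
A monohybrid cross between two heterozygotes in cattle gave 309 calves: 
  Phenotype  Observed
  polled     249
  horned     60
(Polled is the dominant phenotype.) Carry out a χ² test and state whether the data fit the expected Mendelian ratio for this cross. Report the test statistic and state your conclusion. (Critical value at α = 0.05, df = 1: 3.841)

5.136; not consistent

For a monohybrid cross between heterozygotes with complete dominance, the expected phenotypic ratio is 3:1.
The 3:1 ratio has 4 parts, so with N = 309 the expected counts are:
  polled: 309 × 3/4 = 231.75
  horned: 309 × 1/4 = 77.25
χ² = Σ (O − E)² / E
  polled: (249 − 231.75)² / 231.75 = 1.2840
  horned: (60 − 77.25)² / 77.25 = 3.8519
χ² = 1.2840 + 3.8519 = 5.1359 ≈ 5.136
Degrees of freedom = 2 − 1 = 1; critical value at α = 0.05 is 3.841.
Since 5.136 > 3.841, we reject the null hypothesis — the data do not fit the 3:1 ratio.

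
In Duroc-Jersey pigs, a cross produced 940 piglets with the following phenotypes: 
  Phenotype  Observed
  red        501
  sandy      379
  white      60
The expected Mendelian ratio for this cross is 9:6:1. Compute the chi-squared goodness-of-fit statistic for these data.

3.475

Under the 9:6:1 hypothesis (Σ ratio = 16, N = 940):
  red: 940 × 9/16 = 528.75
  sandy: 940 × 6/16 = 352.5
  white: 940 × 1/16 = 58.75
χ² = Σ (O − E)² / E
  red: (501 − 528.75)² / 528.75 = 1.4564
  sandy: (379 − 352.5)² / 352.5 = 1.9922
  white: (60 − 58.75)² / 58.75 = 0.0266
χ² = 1.4564 + 1.9922 + 0.0266 = 3.4752 ≈ 3.475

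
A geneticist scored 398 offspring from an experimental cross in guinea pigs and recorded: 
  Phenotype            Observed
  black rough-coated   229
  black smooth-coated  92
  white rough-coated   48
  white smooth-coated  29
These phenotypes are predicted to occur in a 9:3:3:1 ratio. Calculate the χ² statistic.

14.346

The 9:3:3:1 ratio has 16 parts, so with N = 398 the expected counts are:
  black rough-coated: 398 × 9/16 = 223.875
  black smooth-coated: 398 × 3/16 = 74.625
  white rough-coated: 398 × 3/16 = 74.625
  white smooth-coated: 398 × 1/16 = 24.875
χ² = Σ (O − E)² / E
  black rough-coated: (229 − 223.875)² / 223.875 = 0.1173
  black smooth-coated: (92 − 74.625)² / 74.625 = 4.0454
  white rough-coated: (48 − 74.625)² / 74.625 = 9.4994
  white smooth-coated: (29 − 24.875)² / 24.875 = 0.6840
χ² = 0.1173 + 4.0454 + 9.4994 + 0.6840 = 14.3461 ≈ 14.346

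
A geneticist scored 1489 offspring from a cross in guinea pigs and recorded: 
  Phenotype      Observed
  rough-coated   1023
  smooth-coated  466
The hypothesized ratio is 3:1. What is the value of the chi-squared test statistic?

31.481

Total ratio parts = 4. Expected numbers out of 1489:
  rough-coated: 1489 × 3/4 = 1116.75
  smooth-coated: 1489 × 1/4 = 372.25
χ² = Σ (O − E)² / E
  rough-coated: (1023 − 1116.75)² / 1116.75 = 7.8702
  smooth-coated: (466 − 372.25)² / 372.25 = 23.6106
χ² = 7.8702 + 23.6106 = 31.4808 ≈ 31.481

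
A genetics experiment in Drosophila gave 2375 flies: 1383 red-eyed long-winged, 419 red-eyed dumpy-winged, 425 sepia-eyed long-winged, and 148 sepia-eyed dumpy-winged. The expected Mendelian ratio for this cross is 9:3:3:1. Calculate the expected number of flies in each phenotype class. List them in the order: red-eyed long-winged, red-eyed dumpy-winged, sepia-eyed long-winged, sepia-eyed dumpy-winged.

Under the 9:3:3:1 hypothesis (Σ ratio = 16, N = 2375):
  red-eyed long-winged: 2375 × 9/16 = 1335.9375
  red-eyed dumpy-winged: 2375 × 3/16 = 445.3125
  sepia-eyed long-winged: 2375 × 3/16 = 445.3125
  sepia-eyed dumpy-winged: 2375 × 1/16 = 148.4375

1335.9375, 445.3125, 445.3125, 148.4375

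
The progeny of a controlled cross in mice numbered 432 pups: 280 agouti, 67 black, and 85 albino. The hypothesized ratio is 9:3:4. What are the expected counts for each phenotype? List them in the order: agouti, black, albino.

Under the 9:3:4 hypothesis (Σ ratio = 16, N = 432):
  agouti: 432 × 9/16 = 243
  black: 432 × 3/16 = 81
  albino: 432 × 4/16 = 108

243, 81, 108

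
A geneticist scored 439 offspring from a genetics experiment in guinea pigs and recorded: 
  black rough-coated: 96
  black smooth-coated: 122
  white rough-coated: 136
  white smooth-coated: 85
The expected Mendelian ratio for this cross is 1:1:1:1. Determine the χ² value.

14.950

Total ratio parts = 4. Expected numbers out of 439:
  black rough-coated: 439 × 1/4 = 109.75
  black smooth-coated: 439 × 1/4 = 109.75
  white rough-coated: 439 × 1/4 = 109.75
  white smooth-coated: 439 × 1/4 = 109.75
χ² = Σ (O − E)² / E
  black rough-coated: (96 − 109.75)² / 109.75 = 1.7227
  black smooth-coated: (122 − 109.75)² / 109.75 = 1.3673
  white rough-coated: (136 − 109.75)² / 109.75 = 6.2785
  white smooth-coated: (85 − 109.75)² / 109.75 = 5.5814
χ² = 1.7227 + 1.3673 + 6.2785 + 5.5814 = 14.9499 ≈ 14.950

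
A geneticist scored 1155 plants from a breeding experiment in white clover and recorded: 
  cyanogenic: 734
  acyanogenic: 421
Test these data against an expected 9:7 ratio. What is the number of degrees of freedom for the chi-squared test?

1

A goodness-of-fit test with 2 phenotype classes has df = 2 − 1 = 1.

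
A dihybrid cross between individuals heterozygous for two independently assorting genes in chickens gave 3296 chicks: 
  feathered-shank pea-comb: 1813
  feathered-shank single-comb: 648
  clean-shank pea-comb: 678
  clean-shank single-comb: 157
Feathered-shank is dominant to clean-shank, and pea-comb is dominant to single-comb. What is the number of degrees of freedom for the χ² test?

A dihybrid F₂ with independent assortment and complete dominance at both loci gives a 9:3:3:1 phenotypic ratio.
A goodness-of-fit test with 4 phenotype classes has df = 4 − 1 = 3.

3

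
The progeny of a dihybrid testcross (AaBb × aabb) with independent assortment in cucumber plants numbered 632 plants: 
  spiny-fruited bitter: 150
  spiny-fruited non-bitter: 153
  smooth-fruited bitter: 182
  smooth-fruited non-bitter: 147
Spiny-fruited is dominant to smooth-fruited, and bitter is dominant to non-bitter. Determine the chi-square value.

A dihybrid testcross with independent assortment gives a 1:1:1:1 ratio.
Under the 1:1:1:1 hypothesis (Σ ratio = 4, N = 632):
  spiny-fruited bitter: 632 × 1/4 = 158
  spiny-fruited non-bitter: 632 × 1/4 = 158
  smooth-fruited bitter: 632 × 1/4 = 158
  smooth-fruited non-bitter: 632 × 1/4 = 158
χ² = Σ (O − E)² / E
  spiny-fruited bitter: (150 − 158)² / 158 = 0.4051
  spiny-fruited non-bitter: (153 − 158)² / 158 = 0.1582
  smooth-fruited bitter: (182 − 158)² / 158 = 3.6456
  smooth-fruited non-bitter: (147 − 158)² / 158 = 0.7658
χ² = 0.4051 + 0.1582 + 3.6456 + 0.7658 = 4.9747 ≈ 4.975

4.975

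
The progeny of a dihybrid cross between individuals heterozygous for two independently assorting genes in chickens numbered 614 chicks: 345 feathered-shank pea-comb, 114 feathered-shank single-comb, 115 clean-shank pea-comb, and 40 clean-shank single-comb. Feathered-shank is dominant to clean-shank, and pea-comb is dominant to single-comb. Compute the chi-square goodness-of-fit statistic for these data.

A dihybrid F₂ with independent assortment and complete dominance at both loci gives a 9:3:3:1 phenotypic ratio.
The 9:3:3:1 ratio has 16 parts, so with N = 614 the expected counts are:
  feathered-shank pea-comb: 614 × 9/16 = 345.375
  feathered-shank single-comb: 614 × 3/16 = 115.125
  clean-shank pea-comb: 614 × 3/16 = 115.125
  clean-shank single-comb: 614 × 1/16 = 38.375
χ² = Σ (O − E)² / E
  feathered-shank pea-comb: (345 − 345.375)² / 345.375 = 0.0004
  feathered-shank single-comb: (114 − 115.125)² / 115.125 = 0.0110
  clean-shank pea-comb: (115 − 115.125)² / 115.125 = 0.0001
  clean-shank single-comb: (40 − 38.375)² / 38.375 = 0.0688
χ² = 0.0004 + 0.0110 + 0.0001 + 0.0688 = 0.0803 ≈ 0.080

0.080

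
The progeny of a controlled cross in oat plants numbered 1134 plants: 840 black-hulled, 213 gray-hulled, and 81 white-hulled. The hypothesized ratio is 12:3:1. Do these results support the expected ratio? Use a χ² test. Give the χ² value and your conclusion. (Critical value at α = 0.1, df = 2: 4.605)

Under the 12:3:1 hypothesis (Σ ratio = 16, N = 1134):
  black-hulled: 1134 × 12/16 = 850.5
  gray-hulled: 1134 × 3/16 = 212.625
  white-hulled: 1134 × 1/16 = 70.875
χ² = Σ (O − E)² / E
  black-hulled: (840 − 850.5)² / 850.5 = 0.1296
  gray-hulled: (213 − 212.625)² / 212.625 = 0.0007
  white-hulled: (81 − 70.875)² / 70.875 = 1.4464
χ² = 0.1296 + 0.0007 + 1.4464 = 1.5767 ≈ 1.577
Degrees of freedom = 3 − 1 = 2; critical value at α = 0.1 is 4.605.
Since 1.577 < 4.605, we fail to reject the null hypothesis — the data are consistent with the 12:3:1 ratio.

1.577; consistent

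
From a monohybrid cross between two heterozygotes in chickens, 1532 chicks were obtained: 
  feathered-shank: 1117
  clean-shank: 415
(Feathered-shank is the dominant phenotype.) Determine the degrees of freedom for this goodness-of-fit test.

For a monohybrid cross between heterozygotes with complete dominance, the expected phenotypic ratio is 3:1.
A goodness-of-fit test with 2 phenotype classes has df = 2 − 1 = 1.

1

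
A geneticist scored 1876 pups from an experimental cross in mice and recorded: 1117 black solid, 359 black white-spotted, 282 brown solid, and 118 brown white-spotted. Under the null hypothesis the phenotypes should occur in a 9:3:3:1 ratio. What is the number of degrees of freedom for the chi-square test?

3

A goodness-of-fit test with 4 phenotype classes has df = 4 − 1 = 3.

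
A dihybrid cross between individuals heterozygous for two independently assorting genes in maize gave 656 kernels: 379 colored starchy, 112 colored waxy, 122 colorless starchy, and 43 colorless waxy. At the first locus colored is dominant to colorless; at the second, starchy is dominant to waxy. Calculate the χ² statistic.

A dihybrid F₂ with independent assortment and complete dominance at both loci gives a 9:3:3:1 phenotypic ratio.
Expected counts for N = 656 under a 9:3:3:1 ratio (total parts = 16):
  colored starchy: 656 × 9/16 = 369
  colored waxy: 656 × 3/16 = 123
  colorless starchy: 656 × 3/16 = 123
  colorless waxy: 656 × 1/16 = 41
χ² = Σ (O − E)² / E
  colored starchy: (379 − 369)² / 369 = 0.2710
  colored waxy: (112 − 123)² / 123 = 0.9837
  colorless starchy: (122 − 123)² / 123 = 0.0081
  colorless waxy: (43 − 41)² / 41 = 0.0976
χ² = 0.2710 + 0.9837 + 0.0081 + 0.0976 = 1.3604 ≈ 1.360

1.360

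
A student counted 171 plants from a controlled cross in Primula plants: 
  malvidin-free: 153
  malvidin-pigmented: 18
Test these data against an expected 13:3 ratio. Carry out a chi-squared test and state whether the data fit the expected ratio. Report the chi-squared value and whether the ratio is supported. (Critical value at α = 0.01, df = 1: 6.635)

Expected counts for N = 171 under a 13:3 ratio (total parts = 16):
  malvidin-free: 171 × 13/16 = 138.9375
  malvidin-pigmented: 171 × 3/16 = 32.0625
χ² = Σ (O − E)² / E
  malvidin-free: (153 − 138.9375)² / 138.9375 = 1.4233
  malvidin-pigmented: (18 − 32.0625)² / 32.0625 = 6.1678
χ² = 1.4233 + 6.1678 = 7.5911 ≈ 7.591
Degrees of freedom = 2 − 1 = 1; critical value at α = 0.01 is 6.635.
Since 7.591 > 6.635, we reject the null hypothesis — the data do not fit the 13:3 ratio.

7.591; not consistent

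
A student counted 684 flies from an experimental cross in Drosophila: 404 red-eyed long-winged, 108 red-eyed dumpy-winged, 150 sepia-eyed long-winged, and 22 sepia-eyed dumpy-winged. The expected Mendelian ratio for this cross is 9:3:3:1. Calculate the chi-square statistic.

17.921

Expected counts for N = 684 under a 9:3:3:1 ratio (total parts = 16):
  red-eyed long-winged: 684 × 9/16 = 384.75
  red-eyed dumpy-winged: 684 × 3/16 = 128.25
  sepia-eyed long-winged: 684 × 3/16 = 128.25
  sepia-eyed dumpy-winged: 684 × 1/16 = 42.75
χ² = Σ (O − E)² / E
  red-eyed long-winged: (404 − 384.75)² / 384.75 = 0.9631
  red-eyed dumpy-winged: (108 − 128.25)² / 128.25 = 3.1974
  sepia-eyed long-winged: (150 − 128.25)² / 128.25 = 3.6886
  sepia-eyed dumpy-winged: (22 − 42.75)² / 42.75 = 10.0716
χ² = 0.9631 + 3.1974 + 3.6886 + 10.0716 = 17.9207 ≈ 17.921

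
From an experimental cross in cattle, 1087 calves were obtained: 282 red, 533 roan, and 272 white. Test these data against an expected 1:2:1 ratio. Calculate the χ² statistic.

Expected counts for N = 1087 under a 1:2:1 ratio (total parts = 4):
  red: 1087 × 1/4 = 271.75
  roan: 1087 × 2/4 = 543.5
  white: 1087 × 1/4 = 271.75
χ² = Σ (O − E)² / E
  red: (282 − 271.75)² / 271.75 = 0.3866
  roan: (533 − 543.5)² / 543.5 = 0.2029
  white: (272 − 271.75)² / 271.75 = 0.0002
χ² = 0.3866 + 0.2029 + 0.0002 = 0.5897 ≈ 0.590

0.590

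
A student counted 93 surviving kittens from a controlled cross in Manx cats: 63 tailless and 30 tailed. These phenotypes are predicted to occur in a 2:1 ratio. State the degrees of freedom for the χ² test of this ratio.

1

A goodness-of-fit test with 2 phenotype classes has df = 2 − 1 = 1.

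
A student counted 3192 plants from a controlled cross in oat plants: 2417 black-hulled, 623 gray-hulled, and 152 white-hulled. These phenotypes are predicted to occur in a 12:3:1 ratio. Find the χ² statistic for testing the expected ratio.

12.533

Total ratio parts = 16. Expected numbers out of 3192:
  black-hulled: 3192 × 12/16 = 2394
  gray-hulled: 3192 × 3/16 = 598.5
  white-hulled: 3192 × 1/16 = 199.5
χ² = Σ (O − E)² / E
  black-hulled: (2417 − 2394)² / 2394 = 0.2210
  gray-hulled: (623 − 598.5)² / 598.5 = 1.0029
  white-hulled: (152 − 199.5)² / 199.5 = 11.3095
χ² = 0.2210 + 1.0029 + 11.3095 = 12.5334 ≈ 12.533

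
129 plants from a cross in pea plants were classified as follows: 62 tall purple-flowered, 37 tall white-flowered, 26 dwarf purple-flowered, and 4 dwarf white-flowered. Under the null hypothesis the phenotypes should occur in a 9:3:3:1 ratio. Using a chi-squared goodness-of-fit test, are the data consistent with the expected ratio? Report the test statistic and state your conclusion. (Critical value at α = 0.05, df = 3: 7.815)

Expected counts for N = 129 under a 9:3:3:1 ratio (total parts = 16):
  tall purple-flowered: 129 × 9/16 = 72.5625
  tall white-flowered: 129 × 3/16 = 24.1875
  dwarf purple-flowered: 129 × 3/16 = 24.1875
  dwarf white-flowered: 129 × 1/16 = 8.0625
χ² = Σ (O − E)² / E
  tall purple-flowered: (62 − 72.5625)² / 72.5625 = 1.5375
  tall white-flowered: (37 − 24.1875)² / 24.1875 = 6.7870
  dwarf purple-flowered: (26 − 24.1875)² / 24.1875 = 0.1358
  dwarf white-flowered: (4 − 8.0625)² / 8.0625 = 2.0470
χ² = 1.5375 + 6.7870 + 0.1358 + 2.0470 = 10.5073 ≈ 10.507
Degrees of freedom = 4 − 1 = 3; critical value at α = 0.05 is 7.815.
Since 10.507 > 7.815, we reject the null hypothesis — the data do not fit the 9:3:3:1 ratio.

10.507; not consistent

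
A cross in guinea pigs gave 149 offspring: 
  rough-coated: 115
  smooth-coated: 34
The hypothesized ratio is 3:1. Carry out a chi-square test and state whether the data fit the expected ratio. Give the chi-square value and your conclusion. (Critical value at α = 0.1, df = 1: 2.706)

Under the 3:1 hypothesis (Σ ratio = 4, N = 149):
  rough-coated: 149 × 3/4 = 111.75
  smooth-coated: 149 × 1/4 = 37.25
χ² = Σ (O − E)² / E
  rough-coated: (115 − 111.75)² / 111.75 = 0.0945
  smooth-coated: (34 − 37.25)² / 37.25 = 0.2836
χ² = 0.0945 + 0.2836 = 0.3781 ≈ 0.378
Degrees of freedom = 2 − 1 = 1; critical value at α = 0.1 is 2.706.
Since 0.378 < 2.706, we fail to reject the null hypothesis — the data are consistent with the 3:1 ratio.

0.378; consistent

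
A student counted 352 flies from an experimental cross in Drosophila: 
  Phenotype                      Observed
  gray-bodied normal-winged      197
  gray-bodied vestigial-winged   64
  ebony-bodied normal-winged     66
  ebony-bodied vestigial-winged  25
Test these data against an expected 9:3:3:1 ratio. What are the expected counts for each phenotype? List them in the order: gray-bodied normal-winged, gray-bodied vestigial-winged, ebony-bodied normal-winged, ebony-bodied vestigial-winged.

198, 66, 66, 22

Expected counts for N = 352 under a 9:3:3:1 ratio (total parts = 16):
  gray-bodied normal-winged: 352 × 9/16 = 198
  gray-bodied vestigial-winged: 352 × 3/16 = 66
  ebony-bodied normal-winged: 352 × 3/16 = 66
  ebony-bodied vestigial-winged: 352 × 1/16 = 22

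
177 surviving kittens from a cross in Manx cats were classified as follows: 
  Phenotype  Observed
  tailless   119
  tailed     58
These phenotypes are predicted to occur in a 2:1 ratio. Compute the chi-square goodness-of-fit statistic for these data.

Expected counts for N = 177 under a 2:1 ratio (total parts = 3):
  tailless: 177 × 2/3 = 118
  tailed: 177 × 1/3 = 59
χ² = Σ (O − E)² / E
  tailless: (119 − 118)² / 118 = 0.0085
  tailed: (58 − 59)² / 59 = 0.0169
χ² = 0.0085 + 0.0169 = 0.0254 ≈ 0.025

0.025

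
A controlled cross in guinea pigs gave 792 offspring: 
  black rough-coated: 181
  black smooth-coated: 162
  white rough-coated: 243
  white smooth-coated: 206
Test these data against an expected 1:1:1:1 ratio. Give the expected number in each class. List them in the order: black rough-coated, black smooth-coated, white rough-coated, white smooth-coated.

198, 198, 198, 198

Under the 1:1:1:1 hypothesis (Σ ratio = 4, N = 792):
  black rough-coated: 792 × 1/4 = 198
  black smooth-coated: 792 × 1/4 = 198
  white rough-coated: 792 × 1/4 = 198
  white smooth-coated: 792 × 1/4 = 198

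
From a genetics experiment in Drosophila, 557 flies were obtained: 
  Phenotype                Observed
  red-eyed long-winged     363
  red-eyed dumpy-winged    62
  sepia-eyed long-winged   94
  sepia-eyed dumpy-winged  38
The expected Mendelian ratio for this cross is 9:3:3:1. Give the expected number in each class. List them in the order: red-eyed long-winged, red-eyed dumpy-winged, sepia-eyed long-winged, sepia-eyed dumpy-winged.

Expected counts for N = 557 under a 9:3:3:1 ratio (total parts = 16):
  red-eyed long-winged: 557 × 9/16 = 313.3125
  red-eyed dumpy-winged: 557 × 3/16 = 104.4375
  sepia-eyed long-winged: 557 × 3/16 = 104.4375
  sepia-eyed dumpy-winged: 557 × 1/16 = 34.8125

313.3125, 104.4375, 104.4375, 34.8125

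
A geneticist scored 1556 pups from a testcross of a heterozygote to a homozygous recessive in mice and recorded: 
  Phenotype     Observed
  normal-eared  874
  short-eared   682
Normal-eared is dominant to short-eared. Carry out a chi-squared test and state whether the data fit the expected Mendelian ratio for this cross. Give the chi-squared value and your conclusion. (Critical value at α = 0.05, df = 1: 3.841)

A testcross of a heterozygote (Aa × aa) gives a 1:1 phenotypic ratio.
Total ratio parts = 2. Expected numbers out of 1556:
  normal-eared: 1556 × 1/2 = 778
  short-eared: 1556 × 1/2 = 778
χ² = Σ (O − E)² / E
  normal-eared: (874 − 778)² / 778 = 11.8458
  short-eared: (682 − 778)² / 778 = 11.8458
χ² = 11.8458 + 11.8458 = 23.6916 ≈ 23.692
Degrees of freedom = 2 − 1 = 1; critical value at α = 0.05 is 3.841.
Since 23.692 > 3.841, we reject the null hypothesis — the data do not fit the 1:1 ratio.

23.692; not consistent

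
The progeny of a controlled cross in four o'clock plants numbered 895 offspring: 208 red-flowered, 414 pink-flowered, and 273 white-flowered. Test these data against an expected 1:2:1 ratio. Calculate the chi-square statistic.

14.457

Under the 1:2:1 hypothesis (Σ ratio = 4, N = 895):
  red-flowered: 895 × 1/4 = 223.75
  pink-flowered: 895 × 2/4 = 447.5
  white-flowered: 895 × 1/4 = 223.75
χ² = Σ (O − E)² / E
  red-flowered: (208 − 223.75)² / 223.75 = 1.1087
  pink-flowered: (414 − 447.5)² / 447.5 = 2.5078
  white-flowered: (273 − 223.75)² / 223.75 = 10.8405
χ² = 1.1087 + 2.5078 + 10.8405 = 14.457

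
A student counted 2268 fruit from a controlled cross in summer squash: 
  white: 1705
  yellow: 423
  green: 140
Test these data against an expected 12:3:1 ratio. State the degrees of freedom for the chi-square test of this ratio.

2

A goodness-of-fit test with 3 phenotype classes has df = 3 − 1 = 2.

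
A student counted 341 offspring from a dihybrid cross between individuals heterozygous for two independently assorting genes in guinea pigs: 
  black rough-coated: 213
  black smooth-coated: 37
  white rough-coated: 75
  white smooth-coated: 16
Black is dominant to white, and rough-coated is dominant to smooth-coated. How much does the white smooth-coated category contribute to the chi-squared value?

A dihybrid F₂ with independent assortment and complete dominance at both loci gives a 9:3:3:1 phenotypic ratio.
Under the 9:3:3:1 hypothesis (Σ ratio = 16, N = 341):
  black rough-coated: 341 × 9/16 = 191.8125
  black smooth-coated: 341 × 3/16 = 63.9375
  white rough-coated: 341 × 3/16 = 63.9375
  white smooth-coated: 341 × 1/16 = 21.3125
Contribution of white smooth-coated: (16 − 21.3125)² / 21.3125 = 1.3242

1.324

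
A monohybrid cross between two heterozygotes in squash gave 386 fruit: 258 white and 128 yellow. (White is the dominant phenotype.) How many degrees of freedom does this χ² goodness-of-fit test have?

1

For a monohybrid cross between heterozygotes with complete dominance, the expected phenotypic ratio is 3:1.
A goodness-of-fit test with 2 phenotype classes has df = 2 − 1 = 1.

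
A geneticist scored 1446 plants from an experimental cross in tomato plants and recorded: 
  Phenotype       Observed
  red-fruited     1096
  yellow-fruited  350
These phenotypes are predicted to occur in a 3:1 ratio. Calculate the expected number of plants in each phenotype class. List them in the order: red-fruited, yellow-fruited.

1084.5, 361.5

The 3:1 ratio has 4 parts, so with N = 1446 the expected counts are:
  red-fruited: 1446 × 3/4 = 1084.5
  yellow-fruited: 1446 × 1/4 = 361.5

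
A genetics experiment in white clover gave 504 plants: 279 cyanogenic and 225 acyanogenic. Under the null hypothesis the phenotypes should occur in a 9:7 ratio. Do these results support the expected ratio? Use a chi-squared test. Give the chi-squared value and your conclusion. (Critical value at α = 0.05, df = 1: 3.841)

0.163; consistent

Expected counts for N = 504 under a 9:7 ratio (total parts = 16):
  cyanogenic: 504 × 9/16 = 283.5
  acyanogenic: 504 × 7/16 = 220.5
χ² = Σ (O − E)² / E
  cyanogenic: (279 − 283.5)² / 283.5 = 0.0714
  acyanogenic: (225 − 220.5)² / 220.5 = 0.0918
χ² = 0.0714 + 0.0918 = 0.1632 ≈ 0.163
Degrees of freedom = 2 − 1 = 1; critical value at α = 0.05 is 3.841.
Since 0.163 < 3.841, we fail to reject the null hypothesis — the data are consistent with the 9:7 ratio.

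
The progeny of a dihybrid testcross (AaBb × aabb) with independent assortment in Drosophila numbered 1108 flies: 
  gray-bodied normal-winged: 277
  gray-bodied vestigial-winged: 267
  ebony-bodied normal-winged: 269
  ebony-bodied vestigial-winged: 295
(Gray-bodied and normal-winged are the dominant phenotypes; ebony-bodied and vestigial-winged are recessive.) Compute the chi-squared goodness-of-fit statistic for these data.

1.762

A dihybrid testcross with independent assortment gives a 1:1:1:1 ratio.
Total ratio parts = 4. Expected numbers out of 1108:
  gray-bodied normal-winged: 1108 × 1/4 = 277
  gray-bodied vestigial-winged: 1108 × 1/4 = 277
  ebony-bodied normal-winged: 1108 × 1/4 = 277
  ebony-bodied vestigial-winged: 1108 × 1/4 = 277
χ² = Σ (O − E)² / E
  gray-bodied normal-winged: (277 − 277)² / 277 = 0.0000
  gray-bodied vestigial-winged: (267 − 277)² / 277 = 0.3610
  ebony-bodied normal-winged: (269 − 277)² / 277 = 0.2310
  ebony-bodied vestigial-winged: (295 − 277)² / 277 = 1.1697
χ² = 0.0000 + 0.3610 + 0.2310 + 1.1697 = 1.7617 ≈ 1.762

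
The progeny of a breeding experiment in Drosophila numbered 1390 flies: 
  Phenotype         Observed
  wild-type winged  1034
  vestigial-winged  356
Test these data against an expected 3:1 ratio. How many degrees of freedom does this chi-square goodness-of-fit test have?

A goodness-of-fit test with 2 phenotype classes has df = 2 − 1 = 1.

1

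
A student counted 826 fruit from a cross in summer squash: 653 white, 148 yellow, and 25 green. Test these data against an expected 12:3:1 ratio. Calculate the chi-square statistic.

Expected counts for N = 826 under a 12:3:1 ratio (total parts = 16):
  white: 826 × 12/16 = 619.5
  yellow: 826 × 3/16 = 154.875
  green: 826 × 1/16 = 51.625
χ² = Σ (O − E)² / E
  white: (653 − 619.5)² / 619.5 = 1.8115
  yellow: (148 − 154.875)² / 154.875 = 0.3052
  green: (25 − 51.625)² / 51.625 = 13.7315
χ² = 1.8115 + 0.3052 + 13.7315 = 15.8482 ≈ 15.848

15.848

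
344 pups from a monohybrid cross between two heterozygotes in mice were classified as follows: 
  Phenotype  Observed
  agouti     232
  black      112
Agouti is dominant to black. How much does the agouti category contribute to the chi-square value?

For a monohybrid cross between heterozygotes with complete dominance, the expected phenotypic ratio is 3:1.
The 3:1 ratio has 4 parts, so with N = 344 the expected counts are:
  agouti: 344 × 3/4 = 258
  black: 344 × 1/4 = 86
Contribution of agouti: (232 − 258)² / 258 = 2.6202

2.620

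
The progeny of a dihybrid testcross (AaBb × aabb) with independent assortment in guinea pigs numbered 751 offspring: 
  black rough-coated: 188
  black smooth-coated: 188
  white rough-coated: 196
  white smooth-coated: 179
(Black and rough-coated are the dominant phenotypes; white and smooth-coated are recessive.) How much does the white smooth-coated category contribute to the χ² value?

A dihybrid testcross with independent assortment gives a 1:1:1:1 ratio.
Under the 1:1:1:1 hypothesis (Σ ratio = 4, N = 751):
  black rough-coated: 751 × 1/4 = 187.75
  black smooth-coated: 751 × 1/4 = 187.75
  white rough-coated: 751 × 1/4 = 187.75
  white smooth-coated: 751 × 1/4 = 187.75
Contribution of white smooth-coated: (179 − 187.75)² / 187.75 = 0.4078

0.408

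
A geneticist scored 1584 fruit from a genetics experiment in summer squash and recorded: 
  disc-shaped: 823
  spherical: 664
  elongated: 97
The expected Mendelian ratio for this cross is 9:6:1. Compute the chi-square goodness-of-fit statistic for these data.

The 9:6:1 ratio has 16 parts, so with N = 1584 the expected counts are:
  disc-shaped: 1584 × 9/16 = 891
  spherical: 1584 × 6/16 = 594
  elongated: 1584 × 1/16 = 99
χ² = Σ (O − E)² / E
  disc-shaped: (823 − 891)² / 891 = 5.1897
  spherical: (664 − 594)² / 594 = 8.2492
  elongated: (97 − 99)² / 99 = 0.0404
χ² = 5.1897 + 8.2492 + 0.0404 = 13.4793 ≈ 13.479

13.479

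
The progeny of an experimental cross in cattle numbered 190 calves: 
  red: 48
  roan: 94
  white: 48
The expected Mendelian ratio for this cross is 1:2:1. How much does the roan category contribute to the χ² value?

Expected counts for N = 190 under a 1:2:1 ratio (total parts = 4):
  red: 190 × 1/4 = 47.5
  roan: 190 × 2/4 = 95
  white: 190 × 1/4 = 47.5
Contribution of roan: (94 − 95)² / 95 = 0.0105

0.011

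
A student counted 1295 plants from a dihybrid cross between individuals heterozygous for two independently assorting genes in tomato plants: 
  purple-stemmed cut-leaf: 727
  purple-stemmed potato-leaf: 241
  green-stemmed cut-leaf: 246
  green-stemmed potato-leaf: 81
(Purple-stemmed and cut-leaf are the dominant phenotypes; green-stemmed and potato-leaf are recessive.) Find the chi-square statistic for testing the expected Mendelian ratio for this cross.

0.058

A dihybrid F₂ with independent assortment and complete dominance at both loci gives a 9:3:3:1 phenotypic ratio.
Under the 9:3:3:1 hypothesis (Σ ratio = 16, N = 1295):
  purple-stemmed cut-leaf: 1295 × 9/16 = 728.4375
  purple-stemmed potato-leaf: 1295 × 3/16 = 242.8125
  green-stemmed cut-leaf: 1295 × 3/16 = 242.8125
  green-stemmed potato-leaf: 1295 × 1/16 = 80.9375
χ² = Σ (O − E)² / E
  purple-stemmed cut-leaf: (727 − 728.4375)² / 728.4375 = 0.0028
  purple-stemmed potato-leaf: (241 − 242.8125)² / 242.8125 = 0.0135
  green-stemmed cut-leaf: (246 − 242.8125)² / 242.8125 = 0.0418
  green-stemmed potato-leaf: (81 − 80.9375)² / 80.9375 = 0.0000
χ² = 0.0028 + 0.0135 + 0.0418 + 0.0000 = 0.0581 ≈ 0.058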